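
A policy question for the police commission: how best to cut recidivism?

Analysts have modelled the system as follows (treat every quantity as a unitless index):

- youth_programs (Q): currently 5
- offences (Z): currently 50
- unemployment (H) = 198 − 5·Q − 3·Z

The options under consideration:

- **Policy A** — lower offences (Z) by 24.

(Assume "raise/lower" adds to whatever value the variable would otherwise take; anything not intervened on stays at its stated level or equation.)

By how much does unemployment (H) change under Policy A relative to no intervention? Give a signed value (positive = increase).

72

Baseline:
  Q = 5
  Z = 50
  H = 198 − 5·5 − 3·50 = 23
Policy A (Z − 24):
  Q = 5
  Z = 50 − 24 = 26
  H = 198 − 5·5 − 3·26 = 95
Change in H: 95 − 23 = 72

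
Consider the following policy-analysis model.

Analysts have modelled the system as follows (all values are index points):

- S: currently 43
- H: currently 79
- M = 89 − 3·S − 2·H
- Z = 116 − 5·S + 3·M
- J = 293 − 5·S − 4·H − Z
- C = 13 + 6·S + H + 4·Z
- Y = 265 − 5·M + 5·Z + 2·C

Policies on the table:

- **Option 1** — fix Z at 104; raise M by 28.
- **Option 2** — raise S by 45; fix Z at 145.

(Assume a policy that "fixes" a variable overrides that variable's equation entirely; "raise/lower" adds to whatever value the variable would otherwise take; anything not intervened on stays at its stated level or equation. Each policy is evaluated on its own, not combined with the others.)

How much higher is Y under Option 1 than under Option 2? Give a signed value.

Option 1 (Z := 104, M + 28):
  S = 43
  H = 79
  M = 89 − 3·43 − 2·79 (+28 from intervention) = -170
  Z = 104
  C = 13 + 6·43 + 79 + 4·104 = 766
  Y = 265 − 5·(-170) + 5·104 + 2·766 = 3167
Option 2 (S + 45, Z := 145):
  S = 43 + 45 = 88
  H = 79
  M = 89 − 3·88 − 2·79 = -333
  Z = 145
  C = 13 + 6·88 + 79 + 4·145 = 1200
  Y = 265 − 5·(-333) + 5·145 + 2·1200 = 5055
Y: 3167 − 5055 = -1888

-1888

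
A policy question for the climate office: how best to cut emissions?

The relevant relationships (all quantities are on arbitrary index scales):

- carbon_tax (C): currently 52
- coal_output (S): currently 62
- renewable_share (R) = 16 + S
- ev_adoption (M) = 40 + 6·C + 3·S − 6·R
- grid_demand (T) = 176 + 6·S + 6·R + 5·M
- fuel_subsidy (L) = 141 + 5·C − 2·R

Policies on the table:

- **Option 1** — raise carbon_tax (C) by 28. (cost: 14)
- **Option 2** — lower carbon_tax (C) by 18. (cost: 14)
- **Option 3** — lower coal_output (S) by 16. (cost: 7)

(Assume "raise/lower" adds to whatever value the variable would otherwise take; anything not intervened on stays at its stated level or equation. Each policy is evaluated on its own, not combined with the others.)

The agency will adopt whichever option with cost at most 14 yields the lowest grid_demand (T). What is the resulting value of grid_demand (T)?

826

Option 1 (C + 28):
  C = 52 + 28 = 80
  S = 62
  R = 16 + 62 = 78
  M = 40 + 6·80 + 3·62 − 6·78 = 238
  T = 176 + 6·62 + 6·78 + 5·238 = 2206
Option 2 (C − 18):
  C = 52 − 18 = 34
  S = 62
  R = 16 + 62 = 78
  M = 40 + 6·34 + 3·62 − 6·78 = -38
  T = 176 + 6·62 + 6·78 + 5·(-38) = 826
Option 3 (S − 16):
  C = 52
  S = 62 − 16 = 46
  R = 16 + 46 = 62
  M = 40 + 6·52 + 3·46 − 6·62 = 118
  T = 176 + 6·46 + 6·62 + 5·118 = 1414
Comparing — Option 1: T=2206, Option 2: T=826, Option 3: T=1414. Lowest is 826 (Option 2).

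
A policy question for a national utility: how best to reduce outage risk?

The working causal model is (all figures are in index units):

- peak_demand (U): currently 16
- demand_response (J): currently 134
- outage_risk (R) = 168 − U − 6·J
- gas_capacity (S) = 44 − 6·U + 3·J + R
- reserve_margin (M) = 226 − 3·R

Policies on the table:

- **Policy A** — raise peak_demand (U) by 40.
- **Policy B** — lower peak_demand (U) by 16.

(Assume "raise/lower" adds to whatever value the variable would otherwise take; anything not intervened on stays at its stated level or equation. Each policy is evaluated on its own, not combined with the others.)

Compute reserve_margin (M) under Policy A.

Policy A (U + 40):
  U = 16 + 40 = 56
  J = 134
  R = 168 − 56 − 6·134 = -692
  M = 226 − 3·(-692) = 2302

2302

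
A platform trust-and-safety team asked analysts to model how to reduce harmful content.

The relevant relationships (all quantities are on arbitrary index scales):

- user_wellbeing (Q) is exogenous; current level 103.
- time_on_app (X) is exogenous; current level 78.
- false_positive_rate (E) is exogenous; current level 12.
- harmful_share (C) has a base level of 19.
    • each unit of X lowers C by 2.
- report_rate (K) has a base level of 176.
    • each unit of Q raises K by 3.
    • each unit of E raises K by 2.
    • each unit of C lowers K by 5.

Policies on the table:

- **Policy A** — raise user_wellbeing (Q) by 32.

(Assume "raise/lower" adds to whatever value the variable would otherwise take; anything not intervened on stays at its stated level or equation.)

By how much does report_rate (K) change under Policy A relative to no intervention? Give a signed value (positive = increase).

Baseline:
  Q = 103
  X = 78
  E = 12
  C = 19 − 2·78 = -137
  K = 176 + 3·103 + 2·12 − 5·(-137) = 1194
Policy A (Q + 32):
  Q = 103 + 32 = 135
  X = 78
  E = 12
  C = 19 − 2·78 = -137
  K = 176 + 3·135 + 2·12 − 5·(-137) = 1290
Change in K: 1290 − 1194 = 96

96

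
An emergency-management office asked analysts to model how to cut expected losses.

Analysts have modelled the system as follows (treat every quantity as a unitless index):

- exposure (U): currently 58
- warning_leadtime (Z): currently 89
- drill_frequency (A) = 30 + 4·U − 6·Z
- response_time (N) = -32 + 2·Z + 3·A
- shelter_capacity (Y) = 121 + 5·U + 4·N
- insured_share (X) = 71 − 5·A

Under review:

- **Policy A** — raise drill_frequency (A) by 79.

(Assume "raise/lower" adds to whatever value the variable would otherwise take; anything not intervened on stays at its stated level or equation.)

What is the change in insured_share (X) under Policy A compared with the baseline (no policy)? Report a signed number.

-395

Baseline:
  U = 58
  Z = 89
  A = 30 + 4·58 − 6·89 = -272
  X = 71 − 5·(-272) = 1431
Policy A (A + 79):
  U = 58
  Z = 89
  A = 30 + 4·58 − 6·89 (+79 from intervention) = -193
  X = 71 − 5·(-193) = 1036
Change in X: 1036 − 1431 = -395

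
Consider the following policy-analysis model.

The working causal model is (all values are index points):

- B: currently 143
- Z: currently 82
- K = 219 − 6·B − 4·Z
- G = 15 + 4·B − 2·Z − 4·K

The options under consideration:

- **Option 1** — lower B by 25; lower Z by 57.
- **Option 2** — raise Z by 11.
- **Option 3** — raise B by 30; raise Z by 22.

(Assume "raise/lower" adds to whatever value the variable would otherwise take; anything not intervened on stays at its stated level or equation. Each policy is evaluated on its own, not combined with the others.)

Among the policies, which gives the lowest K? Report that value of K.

-1235

Option 1 (B − 25, Z − 57):
  B = 143 − 25 = 118
  Z = 82 − 57 = 25
  K = 219 − 6·118 − 4·25 = -589
Option 2 (Z + 11):
  B = 143
  Z = 82 + 11 = 93
  K = 219 − 6·143 − 4·93 = -1011
Option 3 (B + 30, Z + 22):
  B = 143 + 30 = 173
  Z = 82 + 22 = 104
  K = 219 − 6·173 − 4·104 = -1235
Comparing — Option 1: K=-589, Option 2: K=-1011, Option 3: K=-1235. Lowest is -1235 (Option 3).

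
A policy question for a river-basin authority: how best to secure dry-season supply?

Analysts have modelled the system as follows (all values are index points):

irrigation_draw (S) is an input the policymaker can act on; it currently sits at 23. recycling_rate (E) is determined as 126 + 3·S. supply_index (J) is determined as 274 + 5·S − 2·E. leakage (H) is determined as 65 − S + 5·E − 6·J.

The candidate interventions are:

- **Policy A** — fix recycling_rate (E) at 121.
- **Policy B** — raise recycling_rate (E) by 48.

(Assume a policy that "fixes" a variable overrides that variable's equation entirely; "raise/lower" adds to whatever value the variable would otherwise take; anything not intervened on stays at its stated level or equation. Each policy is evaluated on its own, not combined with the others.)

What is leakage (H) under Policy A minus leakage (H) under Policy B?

Policy A (E := 121):
  S = 23
  E = 121
  J = 274 + 5·23 − 2·121 = 147
  H = 65 − 23 + 5·121 − 6·147 = -235
Policy B (E + 48):
  S = 23
  E = 126 + 3·23 (+48 from intervention) = 243
  J = 274 + 5·23 − 2·243 = -97
  H = 65 − 23 + 5·243 − 6·(-97) = 1839
H: -235 − 1839 = -2074

-2074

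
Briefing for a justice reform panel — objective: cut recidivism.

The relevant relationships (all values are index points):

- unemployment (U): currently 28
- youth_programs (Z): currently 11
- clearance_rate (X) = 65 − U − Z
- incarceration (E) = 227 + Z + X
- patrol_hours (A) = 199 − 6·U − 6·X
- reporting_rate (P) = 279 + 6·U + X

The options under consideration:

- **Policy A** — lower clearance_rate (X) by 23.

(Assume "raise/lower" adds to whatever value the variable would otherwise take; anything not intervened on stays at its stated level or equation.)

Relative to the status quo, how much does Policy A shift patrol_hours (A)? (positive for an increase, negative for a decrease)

Baseline:
  U = 28
  Z = 11
  X = 65 − 28 − 11 = 26
  A = 199 − 6·28 − 6·26 = -125
Policy A (X − 23):
  U = 28
  Z = 11
  X = 65 − 28 − 11 (−23 from intervention) = 3
  A = 199 − 6·28 − 6·3 = 13
Change in A: 13 − (-125) = 138

138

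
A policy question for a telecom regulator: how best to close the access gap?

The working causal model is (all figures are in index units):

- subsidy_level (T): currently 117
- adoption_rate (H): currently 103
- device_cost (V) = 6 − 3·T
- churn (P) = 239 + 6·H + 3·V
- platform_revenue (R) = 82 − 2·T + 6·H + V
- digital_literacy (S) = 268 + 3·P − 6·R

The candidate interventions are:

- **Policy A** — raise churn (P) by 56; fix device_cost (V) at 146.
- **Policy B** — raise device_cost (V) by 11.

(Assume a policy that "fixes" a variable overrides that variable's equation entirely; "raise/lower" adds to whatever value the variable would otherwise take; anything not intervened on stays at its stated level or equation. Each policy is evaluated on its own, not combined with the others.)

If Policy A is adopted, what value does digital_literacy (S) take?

Policy A (P + 56, V := 146):
  T = 117
  H = 103
  V = 146
  P = 239 + 6·103 + 3·146 (+56 from intervention) = 1351
  R = 82 − 2·117 + 6·103 + 146 = 612
  S = 268 + 3·1351 − 6·612 = 649

649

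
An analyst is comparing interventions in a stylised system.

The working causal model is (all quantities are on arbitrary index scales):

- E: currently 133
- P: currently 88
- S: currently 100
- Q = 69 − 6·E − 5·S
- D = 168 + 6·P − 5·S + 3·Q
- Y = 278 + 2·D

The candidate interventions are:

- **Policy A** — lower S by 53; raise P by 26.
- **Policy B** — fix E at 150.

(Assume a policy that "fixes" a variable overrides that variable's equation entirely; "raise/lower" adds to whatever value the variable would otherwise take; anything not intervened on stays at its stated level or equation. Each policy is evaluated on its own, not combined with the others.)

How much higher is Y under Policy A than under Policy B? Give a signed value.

Policy A (S − 53, P + 26):
  E = 133
  P = 88 + 26 = 114
  S = 100 − 53 = 47
  Q = 69 − 6·133 − 5·47 = -964
  D = 168 + 6·114 − 5·47 + 3·(-964) = -2275
  Y = 278 + 2·(-2275) = -4272
Policy B (E := 150):
  E = 150
  P = 88
  S = 100
  Q = 69 − 6·150 − 5·100 = -1331
  D = 168 + 6·88 − 5·100 + 3·(-1331) = -3797
  Y = 278 + 2·(-3797) = -7316
Y: -4272 − (-7316) = 3044

3044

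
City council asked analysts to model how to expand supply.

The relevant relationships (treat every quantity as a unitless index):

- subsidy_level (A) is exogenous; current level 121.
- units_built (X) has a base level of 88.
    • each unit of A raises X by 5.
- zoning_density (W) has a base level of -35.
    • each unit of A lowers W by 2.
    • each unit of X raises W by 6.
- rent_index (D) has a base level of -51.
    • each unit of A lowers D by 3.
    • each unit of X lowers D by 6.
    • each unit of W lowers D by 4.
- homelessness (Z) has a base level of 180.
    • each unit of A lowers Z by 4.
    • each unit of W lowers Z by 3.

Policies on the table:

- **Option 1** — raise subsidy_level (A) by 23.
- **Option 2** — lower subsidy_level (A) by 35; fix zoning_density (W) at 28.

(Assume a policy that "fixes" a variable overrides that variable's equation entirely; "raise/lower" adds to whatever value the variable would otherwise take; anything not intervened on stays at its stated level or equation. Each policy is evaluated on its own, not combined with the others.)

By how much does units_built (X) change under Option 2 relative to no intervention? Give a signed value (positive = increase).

Baseline:
  A = 121
  X = 88 + 5·121 = 693
Option 2 (A − 35, W := 28):
  A = 121 − 35 = 86
  X = 88 + 5·86 = 518
Change in X: 518 − 693 = -175

-175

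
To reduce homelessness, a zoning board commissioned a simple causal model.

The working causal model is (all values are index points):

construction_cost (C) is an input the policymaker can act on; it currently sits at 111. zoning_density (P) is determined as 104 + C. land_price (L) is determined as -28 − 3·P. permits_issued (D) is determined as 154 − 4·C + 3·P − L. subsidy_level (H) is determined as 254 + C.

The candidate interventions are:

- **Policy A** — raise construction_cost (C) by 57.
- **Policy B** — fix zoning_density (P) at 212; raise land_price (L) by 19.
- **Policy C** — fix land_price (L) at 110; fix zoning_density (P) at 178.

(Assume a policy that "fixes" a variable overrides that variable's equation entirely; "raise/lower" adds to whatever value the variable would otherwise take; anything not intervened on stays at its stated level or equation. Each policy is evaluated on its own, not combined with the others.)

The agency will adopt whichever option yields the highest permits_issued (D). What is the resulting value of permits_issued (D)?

Policy A (C + 57):
  C = 111 + 57 = 168
  P = 104 + 168 = 272
  L = -28 − 3·272 = -844
  D = 154 − 4·168 + 3·272 − (-844) = 1142
Policy B (P := 212, L + 19):
  C = 111
  P = 212
  L = -28 − 3·212 (+19 from intervention) = -645
  D = 154 − 4·111 + 3·212 − (-645) = 991
Policy C (L := 110, P := 178):
  C = 111
  P = 178
  L = 110
  D = 154 − 4·111 + 3·178 − 110 = 134
Comparing — Policy A: D=1142, Policy B: D=991, Policy C: D=134. Highest is 1142 (Policy A).

1142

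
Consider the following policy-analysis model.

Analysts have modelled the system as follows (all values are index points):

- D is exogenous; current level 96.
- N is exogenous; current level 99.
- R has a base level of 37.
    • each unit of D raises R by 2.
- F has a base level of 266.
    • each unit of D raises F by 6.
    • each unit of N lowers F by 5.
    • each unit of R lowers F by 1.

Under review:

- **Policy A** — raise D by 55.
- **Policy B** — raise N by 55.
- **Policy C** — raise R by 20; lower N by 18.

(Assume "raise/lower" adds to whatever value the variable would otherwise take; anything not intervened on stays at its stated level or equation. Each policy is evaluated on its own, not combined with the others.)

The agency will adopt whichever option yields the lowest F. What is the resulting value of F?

-157

Policy A (D + 55):
  D = 96 + 55 = 151
  N = 99
  R = 37 + 2·151 = 339
  F = 266 + 6·151 − 5·99 − 339 = 338
Policy B (N + 55):
  D = 96
  N = 99 + 55 = 154
  R = 37 + 2·96 = 229
  F = 266 + 6·96 − 5·154 − 229 = -157
Policy C (R + 20, N − 18):
  D = 96
  N = 99 − 18 = 81
  R = 37 + 2·96 (+20 from intervention) = 249
  F = 266 + 6·96 − 5·81 − 249 = 188
Comparing — Policy A: F=338, Policy B: F=-157, Policy C: F=188. Lowest is -157 (Policy B).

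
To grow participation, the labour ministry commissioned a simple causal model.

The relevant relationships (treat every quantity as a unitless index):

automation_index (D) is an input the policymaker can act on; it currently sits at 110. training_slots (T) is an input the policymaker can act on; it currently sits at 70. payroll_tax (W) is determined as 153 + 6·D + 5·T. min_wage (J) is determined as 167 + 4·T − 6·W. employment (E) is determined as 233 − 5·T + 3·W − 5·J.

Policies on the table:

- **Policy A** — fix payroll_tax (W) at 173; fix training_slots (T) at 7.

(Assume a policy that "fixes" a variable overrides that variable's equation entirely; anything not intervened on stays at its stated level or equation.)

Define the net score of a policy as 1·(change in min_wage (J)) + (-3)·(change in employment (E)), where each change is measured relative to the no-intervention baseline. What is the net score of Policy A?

Baseline:
  D = 110
  T = 70
  W = 153 + 6·110 + 5·70 = 1163
  J = 167 + 4·70 − 6·1163 = -6531
  E = 233 − 5·70 + 3·1163 − 5·(-6531) = 36027
Policy A (W := 173, T := 7):
  D = 110
  T = 7
  W = 173
  J = 167 + 4·7 − 6·173 = -843
  E = 233 − 5·7 + 3·173 − 5·(-843) = 4932
ΔJ = -843 − (-6531) = 5688; ΔE = 4932 − 36027 = -31095
Score = 1·5688 + (-3)·(-31095) = 98973

98973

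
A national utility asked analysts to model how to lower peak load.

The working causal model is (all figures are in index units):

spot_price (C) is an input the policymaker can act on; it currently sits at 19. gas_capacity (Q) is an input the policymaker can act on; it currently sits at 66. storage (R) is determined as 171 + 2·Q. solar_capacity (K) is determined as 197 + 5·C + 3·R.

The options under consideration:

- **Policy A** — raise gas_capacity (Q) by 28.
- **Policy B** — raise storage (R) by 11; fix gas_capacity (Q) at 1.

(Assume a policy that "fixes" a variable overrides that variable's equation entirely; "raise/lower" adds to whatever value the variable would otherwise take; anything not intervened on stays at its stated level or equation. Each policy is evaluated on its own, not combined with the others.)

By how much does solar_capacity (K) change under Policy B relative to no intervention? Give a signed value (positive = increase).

Baseline:
  C = 19
  Q = 66
  R = 171 + 2·66 = 303
  K = 197 + 5·19 + 3·303 = 1201
Policy B (R + 11, Q := 1):
  C = 19
  Q = 1
  R = 171 + 2·1 (+11 from intervention) = 184
  K = 197 + 5·19 + 3·184 = 844
Change in K: 844 − 1201 = -357

-357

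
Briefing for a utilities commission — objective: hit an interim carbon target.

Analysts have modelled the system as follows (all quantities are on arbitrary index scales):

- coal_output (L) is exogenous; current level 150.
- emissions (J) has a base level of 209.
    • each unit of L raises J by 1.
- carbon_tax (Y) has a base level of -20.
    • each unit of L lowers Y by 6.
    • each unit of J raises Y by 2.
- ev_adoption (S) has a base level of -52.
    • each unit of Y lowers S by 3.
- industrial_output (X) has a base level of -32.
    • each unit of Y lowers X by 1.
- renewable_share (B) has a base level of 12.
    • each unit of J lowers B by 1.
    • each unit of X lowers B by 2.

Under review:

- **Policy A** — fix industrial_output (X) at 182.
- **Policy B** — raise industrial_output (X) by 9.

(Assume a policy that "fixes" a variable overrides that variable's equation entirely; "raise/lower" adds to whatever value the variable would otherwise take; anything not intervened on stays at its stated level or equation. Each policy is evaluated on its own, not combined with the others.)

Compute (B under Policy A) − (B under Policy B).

Policy A (X := 182):
  L = 150
  J = 209 + 150 = 359
  Y = -20 − 6·150 + 2·359 = -202
  X = 182
  B = 12 − 359 − 2·182 = -711
Policy B (X + 9):
  L = 150
  J = 209 + 150 = 359
  Y = -20 − 6·150 + 2·359 = -202
  X = -32 − (-202) (+9 from intervention) = 179
  B = 12 − 359 − 2·179 = -705
B: -711 − (-705) = -6

-6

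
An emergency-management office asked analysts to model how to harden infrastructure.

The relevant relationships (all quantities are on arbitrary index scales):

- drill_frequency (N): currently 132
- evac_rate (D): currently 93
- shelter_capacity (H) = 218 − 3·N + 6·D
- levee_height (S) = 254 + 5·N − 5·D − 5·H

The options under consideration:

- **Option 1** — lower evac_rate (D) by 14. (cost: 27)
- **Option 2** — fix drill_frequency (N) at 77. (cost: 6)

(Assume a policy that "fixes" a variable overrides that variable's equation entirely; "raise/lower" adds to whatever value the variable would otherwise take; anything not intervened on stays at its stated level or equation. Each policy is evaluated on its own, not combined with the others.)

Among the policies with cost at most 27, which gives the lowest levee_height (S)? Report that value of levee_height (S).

Option 1 (D − 14):
  N = 132
  D = 93 − 14 = 79
  H = 218 − 3·132 + 6·79 = 296
  S = 254 + 5·132 − 5·79 − 5·296 = -961
Option 2 (N := 77):
  N = 77
  D = 93
  H = 218 − 3·77 + 6·93 = 545
  S = 254 + 5·77 − 5·93 − 5·545 = -2551
Comparing — Option 1: S=-961, Option 2: S=-2551. Lowest is -2551 (Option 2).

-2551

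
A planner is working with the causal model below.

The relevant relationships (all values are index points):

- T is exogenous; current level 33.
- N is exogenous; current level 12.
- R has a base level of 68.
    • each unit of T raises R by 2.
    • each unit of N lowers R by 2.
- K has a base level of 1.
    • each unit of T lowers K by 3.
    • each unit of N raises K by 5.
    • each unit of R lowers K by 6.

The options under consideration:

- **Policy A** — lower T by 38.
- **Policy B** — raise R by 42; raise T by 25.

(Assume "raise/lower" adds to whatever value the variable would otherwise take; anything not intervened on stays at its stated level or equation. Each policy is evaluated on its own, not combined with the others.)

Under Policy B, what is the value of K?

-1325

Policy B (R + 42, T + 25):
  T = 33 + 25 = 58
  N = 12
  R = 68 + 2·58 − 2·12 (+42 from intervention) = 202
  K = 1 − 3·58 + 5·12 − 6·202 = -1325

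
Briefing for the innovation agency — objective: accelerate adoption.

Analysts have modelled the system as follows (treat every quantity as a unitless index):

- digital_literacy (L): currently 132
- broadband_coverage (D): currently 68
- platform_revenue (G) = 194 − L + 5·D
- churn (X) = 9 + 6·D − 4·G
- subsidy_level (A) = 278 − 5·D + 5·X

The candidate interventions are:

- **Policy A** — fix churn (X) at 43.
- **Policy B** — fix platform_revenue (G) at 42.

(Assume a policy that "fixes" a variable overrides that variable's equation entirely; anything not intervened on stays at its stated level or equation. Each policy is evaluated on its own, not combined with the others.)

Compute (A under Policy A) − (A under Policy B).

Policy A (X := 43):
  L = 132
  D = 68
  G = 194 − 132 + 5·68 = 402
  X = 43
  A = 278 − 5·68 + 5·43 = 153
Policy B (G := 42):
  L = 132
  D = 68
  G = 42
  X = 9 + 6·68 − 4·42 = 249
  A = 278 − 5·68 + 5·249 = 1183
A: 153 − 1183 = -1030

-1030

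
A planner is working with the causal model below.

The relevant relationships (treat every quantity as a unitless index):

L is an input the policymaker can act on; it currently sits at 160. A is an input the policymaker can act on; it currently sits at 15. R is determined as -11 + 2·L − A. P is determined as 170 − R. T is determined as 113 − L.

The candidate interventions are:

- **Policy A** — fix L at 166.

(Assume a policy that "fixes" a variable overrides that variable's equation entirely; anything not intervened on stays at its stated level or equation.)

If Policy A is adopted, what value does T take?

-53

Policy A (L := 166):
  L = 166
  T = 113 − 166 = -53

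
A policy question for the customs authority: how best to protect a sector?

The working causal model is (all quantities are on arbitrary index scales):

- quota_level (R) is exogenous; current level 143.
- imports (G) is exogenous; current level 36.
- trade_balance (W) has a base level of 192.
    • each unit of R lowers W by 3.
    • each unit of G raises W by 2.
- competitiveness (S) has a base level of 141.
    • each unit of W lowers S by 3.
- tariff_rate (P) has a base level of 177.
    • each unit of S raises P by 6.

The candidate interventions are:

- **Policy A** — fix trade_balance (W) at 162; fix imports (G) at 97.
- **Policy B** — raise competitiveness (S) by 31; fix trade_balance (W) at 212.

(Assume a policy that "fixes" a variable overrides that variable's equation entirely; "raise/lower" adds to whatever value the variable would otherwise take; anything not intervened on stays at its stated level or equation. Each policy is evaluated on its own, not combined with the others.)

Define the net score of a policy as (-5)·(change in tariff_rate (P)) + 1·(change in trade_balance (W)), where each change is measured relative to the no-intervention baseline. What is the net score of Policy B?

33377

Baseline:
  R = 143
  G = 36
  W = 192 − 3·143 + 2·36 = -165
  S = 141 − 3·(-165) = 636
  P = 177 + 6·636 = 3993
Policy B (S + 31, W := 212):
  R = 143
  G = 36
  W = 212
  S = 141 − 3·212 (+31 from intervention) = -464
  P = 177 + 6·(-464) = -2607
ΔP = -2607 − 3993 = -6600; ΔW = 212 − (-165) = 377
Score = (-5)·(-6600) + 1·377 = 33377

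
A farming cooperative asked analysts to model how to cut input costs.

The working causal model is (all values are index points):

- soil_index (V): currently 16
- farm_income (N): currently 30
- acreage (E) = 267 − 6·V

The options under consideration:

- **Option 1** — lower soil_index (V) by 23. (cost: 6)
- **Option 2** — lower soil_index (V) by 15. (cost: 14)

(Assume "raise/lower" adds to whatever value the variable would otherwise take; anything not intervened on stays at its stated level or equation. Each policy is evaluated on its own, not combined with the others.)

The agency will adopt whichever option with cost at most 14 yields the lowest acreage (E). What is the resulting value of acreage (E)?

Option 1 (V − 23):
  V = 16 − 23 = -7
  E = 267 − 6·(-7) = 309
Option 2 (V − 15):
  V = 16 − 15 = 1
  E = 267 − 6·1 = 261
Comparing — Option 1: E=309, Option 2: E=261. Lowest is 261 (Option 2).

261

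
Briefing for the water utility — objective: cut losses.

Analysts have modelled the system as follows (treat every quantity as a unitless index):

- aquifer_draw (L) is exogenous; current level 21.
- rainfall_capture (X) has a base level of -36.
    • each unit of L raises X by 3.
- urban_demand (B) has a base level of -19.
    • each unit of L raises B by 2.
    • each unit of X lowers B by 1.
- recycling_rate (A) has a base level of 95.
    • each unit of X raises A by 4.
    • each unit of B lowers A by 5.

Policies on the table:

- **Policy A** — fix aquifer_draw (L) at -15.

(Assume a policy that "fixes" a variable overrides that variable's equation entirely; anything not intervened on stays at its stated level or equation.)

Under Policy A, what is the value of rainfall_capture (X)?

Policy A (L := -15):
  L = -15
  X = -36 + 3·(-15) = -81

-81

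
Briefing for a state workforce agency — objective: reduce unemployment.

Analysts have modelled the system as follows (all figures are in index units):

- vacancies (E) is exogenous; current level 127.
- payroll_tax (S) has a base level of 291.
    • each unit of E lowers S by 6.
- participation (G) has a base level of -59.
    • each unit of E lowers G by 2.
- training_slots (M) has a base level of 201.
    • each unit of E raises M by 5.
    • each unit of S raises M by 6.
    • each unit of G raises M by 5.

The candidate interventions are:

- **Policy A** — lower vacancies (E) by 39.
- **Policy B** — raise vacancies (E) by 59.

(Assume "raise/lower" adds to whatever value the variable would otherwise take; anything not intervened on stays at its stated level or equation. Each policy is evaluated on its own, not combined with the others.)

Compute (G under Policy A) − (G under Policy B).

196

Policy A (E − 39):
  E = 127 − 39 = 88
  G = -59 − 2·88 = -235
Policy B (E + 59):
  E = 127 + 59 = 186
  G = -59 − 2·186 = -431
G: -235 − (-431) = 196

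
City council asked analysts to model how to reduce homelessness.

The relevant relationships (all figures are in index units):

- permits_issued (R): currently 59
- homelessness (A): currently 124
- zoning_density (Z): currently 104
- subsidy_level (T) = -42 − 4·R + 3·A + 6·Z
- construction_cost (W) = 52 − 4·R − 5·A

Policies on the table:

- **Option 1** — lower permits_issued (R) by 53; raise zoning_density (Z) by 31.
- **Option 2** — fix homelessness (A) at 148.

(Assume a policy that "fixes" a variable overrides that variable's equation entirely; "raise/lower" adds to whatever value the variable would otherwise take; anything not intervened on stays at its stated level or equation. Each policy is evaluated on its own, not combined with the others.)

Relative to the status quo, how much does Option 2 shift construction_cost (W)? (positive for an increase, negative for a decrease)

Baseline:
  R = 59
  A = 124
  W = 52 − 4·59 − 5·124 = -804
Option 2 (A := 148):
  R = 59
  A = 148
  W = 52 − 4·59 − 5·148 = -924
Change in W: -924 − (-804) = -120

-120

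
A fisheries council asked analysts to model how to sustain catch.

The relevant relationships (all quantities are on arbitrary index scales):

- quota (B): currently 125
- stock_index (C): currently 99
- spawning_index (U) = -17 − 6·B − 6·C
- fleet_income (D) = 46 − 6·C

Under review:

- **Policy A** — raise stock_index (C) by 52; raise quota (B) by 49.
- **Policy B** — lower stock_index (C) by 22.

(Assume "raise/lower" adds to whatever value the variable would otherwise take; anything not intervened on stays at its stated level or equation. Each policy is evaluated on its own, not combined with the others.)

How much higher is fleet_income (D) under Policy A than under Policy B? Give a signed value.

Policy A (C + 52, B + 49):
  C = 99 + 52 = 151
  D = 46 − 6·151 = -860
Policy B (C − 22):
  C = 99 − 22 = 77
  D = 46 − 6·77 = -416
D: -860 − (-416) = -444

-444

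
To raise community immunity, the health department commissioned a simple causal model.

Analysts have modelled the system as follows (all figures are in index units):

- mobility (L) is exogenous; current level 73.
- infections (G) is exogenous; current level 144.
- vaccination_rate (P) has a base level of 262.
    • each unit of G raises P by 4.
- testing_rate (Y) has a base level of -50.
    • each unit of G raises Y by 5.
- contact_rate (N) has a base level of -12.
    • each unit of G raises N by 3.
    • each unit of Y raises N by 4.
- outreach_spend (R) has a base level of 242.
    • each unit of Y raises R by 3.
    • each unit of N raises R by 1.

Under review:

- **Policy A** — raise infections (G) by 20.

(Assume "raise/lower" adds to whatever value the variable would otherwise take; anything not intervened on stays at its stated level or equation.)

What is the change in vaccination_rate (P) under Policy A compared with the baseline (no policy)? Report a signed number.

80

Baseline:
  G = 144
  P = 262 + 4·144 = 838
Policy A (G + 20):
  G = 144 + 20 = 164
  P = 262 + 4·164 = 918
Change in P: 918 − 838 = 80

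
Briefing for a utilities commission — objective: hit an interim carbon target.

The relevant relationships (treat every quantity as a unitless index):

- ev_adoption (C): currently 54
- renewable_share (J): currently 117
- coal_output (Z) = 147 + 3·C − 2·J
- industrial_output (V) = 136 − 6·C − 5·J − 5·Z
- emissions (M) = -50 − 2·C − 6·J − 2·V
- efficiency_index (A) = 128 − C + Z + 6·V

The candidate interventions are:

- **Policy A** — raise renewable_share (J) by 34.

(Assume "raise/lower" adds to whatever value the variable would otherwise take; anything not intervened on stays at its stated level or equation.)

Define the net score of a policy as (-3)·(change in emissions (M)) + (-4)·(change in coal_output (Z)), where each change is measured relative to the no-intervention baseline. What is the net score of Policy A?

1904

Baseline:
  C = 54
  J = 117
  Z = 147 + 3·54 − 2·117 = 75
  V = 136 − 6·54 − 5·117 − 5·75 = -1148
  M = -50 − 2·54 − 6·117 − 2·(-1148) = 1436
Policy A (J + 34):
  C = 54
  J = 117 + 34 = 151
  Z = 147 + 3·54 − 2·151 = 7
  V = 136 − 6·54 − 5·151 − 5·7 = -978
  M = -50 − 2·54 − 6·151 − 2·(-978) = 892
ΔM = 892 − 1436 = -544; ΔZ = 7 − 75 = -68
Score = (-3)·(-544) + (-4)·(-68) = 1904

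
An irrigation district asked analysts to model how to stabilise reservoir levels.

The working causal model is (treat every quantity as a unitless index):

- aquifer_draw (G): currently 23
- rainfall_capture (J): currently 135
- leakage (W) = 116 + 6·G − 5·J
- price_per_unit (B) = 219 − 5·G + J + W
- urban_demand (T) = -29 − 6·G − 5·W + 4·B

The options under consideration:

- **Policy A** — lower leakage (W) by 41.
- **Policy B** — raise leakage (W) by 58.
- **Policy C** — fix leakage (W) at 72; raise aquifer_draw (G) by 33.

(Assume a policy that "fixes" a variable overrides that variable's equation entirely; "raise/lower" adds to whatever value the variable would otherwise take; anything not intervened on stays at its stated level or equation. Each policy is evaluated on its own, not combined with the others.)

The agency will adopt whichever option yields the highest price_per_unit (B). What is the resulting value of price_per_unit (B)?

Policy A (W − 41):
  G = 23
  J = 135
  W = 116 + 6·23 − 5·135 (−41 from intervention) = -462
  B = 219 − 5·23 + 135 + (-462) = -223
Policy B (W + 58):
  G = 23
  J = 135
  W = 116 + 6·23 − 5·135 (+58 from intervention) = -363
  B = 219 − 5·23 + 135 + (-363) = -124
Policy C (W := 72, G + 33):
  G = 23 + 33 = 56
  J = 135
  W = 72
  B = 219 − 5·56 + 135 + 72 = 146
Comparing — Policy A: B=-223, Policy B: B=-124, Policy C: B=146. Highest is 146 (Policy C).

146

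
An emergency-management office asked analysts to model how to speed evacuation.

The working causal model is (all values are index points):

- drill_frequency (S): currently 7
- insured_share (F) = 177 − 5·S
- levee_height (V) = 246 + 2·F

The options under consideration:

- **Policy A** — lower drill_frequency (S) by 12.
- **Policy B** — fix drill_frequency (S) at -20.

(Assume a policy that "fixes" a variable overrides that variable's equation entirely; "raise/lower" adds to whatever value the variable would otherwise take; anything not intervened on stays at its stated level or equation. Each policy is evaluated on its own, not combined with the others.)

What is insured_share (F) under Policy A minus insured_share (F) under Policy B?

Policy A (S − 12):
  S = 7 − 12 = -5
  F = 177 − 5·(-5) = 202
Policy B (S := -20):
  S = -20
  F = 177 − 5·(-20) = 277
F: 202 − 277 = -75

-75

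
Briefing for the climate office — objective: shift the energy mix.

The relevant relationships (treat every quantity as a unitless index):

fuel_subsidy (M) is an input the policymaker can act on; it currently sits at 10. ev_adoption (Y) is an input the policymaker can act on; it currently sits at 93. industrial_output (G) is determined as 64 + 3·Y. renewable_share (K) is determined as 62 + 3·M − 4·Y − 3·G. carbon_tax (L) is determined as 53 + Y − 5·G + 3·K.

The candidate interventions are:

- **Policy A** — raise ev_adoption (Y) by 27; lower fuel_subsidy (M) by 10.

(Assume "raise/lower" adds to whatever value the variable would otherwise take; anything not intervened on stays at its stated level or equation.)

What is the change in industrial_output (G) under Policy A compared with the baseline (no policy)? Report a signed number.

81

Baseline:
  Y = 93
  G = 64 + 3·93 = 343
Policy A (Y + 27, M − 10):
  Y = 93 + 27 = 120
  G = 64 + 3·120 = 424
Change in G: 424 − 343 = 81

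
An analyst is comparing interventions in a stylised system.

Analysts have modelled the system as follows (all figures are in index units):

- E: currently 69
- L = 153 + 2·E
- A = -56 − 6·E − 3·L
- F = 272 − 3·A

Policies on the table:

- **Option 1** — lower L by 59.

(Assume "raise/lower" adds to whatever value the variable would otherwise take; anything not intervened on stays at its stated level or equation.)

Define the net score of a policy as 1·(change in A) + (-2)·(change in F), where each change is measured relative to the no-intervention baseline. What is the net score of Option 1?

1239

Baseline:
  E = 69
  L = 153 + 2·69 = 291
  A = -56 − 6·69 − 3·291 = -1343
  F = 272 − 3·(-1343) = 4301
Option 1 (L − 59):
  E = 69
  L = 153 + 2·69 (−59 from intervention) = 232
  A = -56 − 6·69 − 3·232 = -1166
  F = 272 − 3·(-1166) = 3770
ΔA = -1166 − (-1343) = 177; ΔF = 3770 − 4301 = -531
Score = 1·177 + (-2)·(-531) = 1239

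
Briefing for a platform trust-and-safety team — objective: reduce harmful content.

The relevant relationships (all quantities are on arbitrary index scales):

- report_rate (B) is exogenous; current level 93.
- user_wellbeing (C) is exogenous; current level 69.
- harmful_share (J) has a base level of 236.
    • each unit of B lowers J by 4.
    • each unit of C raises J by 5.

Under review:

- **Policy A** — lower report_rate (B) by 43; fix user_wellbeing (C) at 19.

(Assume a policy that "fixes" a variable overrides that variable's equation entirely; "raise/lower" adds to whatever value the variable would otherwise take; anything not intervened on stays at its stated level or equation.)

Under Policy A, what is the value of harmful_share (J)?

131

Policy A (B − 43, C := 19):
  B = 93 − 43 = 50
  C = 19
  J = 236 − 4·50 + 5·19 = 131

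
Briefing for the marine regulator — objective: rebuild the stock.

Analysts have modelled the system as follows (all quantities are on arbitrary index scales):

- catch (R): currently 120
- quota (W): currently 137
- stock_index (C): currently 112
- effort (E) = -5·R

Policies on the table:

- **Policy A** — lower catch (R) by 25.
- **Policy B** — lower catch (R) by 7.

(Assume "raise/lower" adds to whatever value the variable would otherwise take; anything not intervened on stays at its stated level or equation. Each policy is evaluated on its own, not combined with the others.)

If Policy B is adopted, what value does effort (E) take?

Policy B (R − 7):
  R = 120 − 7 = 113
  E = 0 − 5·113 = -565

-565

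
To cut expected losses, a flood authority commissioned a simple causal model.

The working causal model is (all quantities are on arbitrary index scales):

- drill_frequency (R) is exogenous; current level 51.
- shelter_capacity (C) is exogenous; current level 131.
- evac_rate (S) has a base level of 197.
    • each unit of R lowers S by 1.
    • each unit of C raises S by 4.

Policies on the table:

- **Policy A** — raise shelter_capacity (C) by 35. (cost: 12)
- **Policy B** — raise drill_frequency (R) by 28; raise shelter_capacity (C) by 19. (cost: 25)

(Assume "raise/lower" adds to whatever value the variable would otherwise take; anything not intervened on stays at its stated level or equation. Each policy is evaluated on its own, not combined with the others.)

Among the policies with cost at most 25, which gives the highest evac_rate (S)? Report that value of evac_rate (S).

810

Policy A (C + 35):
  R = 51
  C = 131 + 35 = 166
  S = 197 − 51 + 4·166 = 810
Policy B (R + 28, C + 19):
  R = 51 + 28 = 79
  C = 131 + 19 = 150
  S = 197 − 79 + 4·150 = 718
Comparing — Policy A: S=810, Policy B: S=718. Highest is 810 (Policy A).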